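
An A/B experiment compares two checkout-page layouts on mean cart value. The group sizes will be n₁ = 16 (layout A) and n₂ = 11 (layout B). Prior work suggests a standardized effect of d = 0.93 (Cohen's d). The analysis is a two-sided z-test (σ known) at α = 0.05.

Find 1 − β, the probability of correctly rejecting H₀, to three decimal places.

Noncentrality parameter: δ = d / √(1/n₁ + 1/n₂) = 0.93 / √(1/16 + 1/11) = 2.3744
Two-sided α = 0.05 → critical value z_{0.025} = 1.960.
Power = Φ(δ − 1.960) + Φ(−δ − 1.960) = Φ(0.414) + Φ(-4.334) = 0.6607 + 0.0000 = 0.6607.

Power ≈ 0.661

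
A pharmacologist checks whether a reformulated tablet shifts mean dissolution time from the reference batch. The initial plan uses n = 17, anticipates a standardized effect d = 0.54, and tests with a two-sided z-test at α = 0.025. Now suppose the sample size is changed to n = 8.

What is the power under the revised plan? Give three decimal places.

With n = 8: δ = d·√n = 0.54 × √8 = 1.5274. Critical value z_{0.0125} = 2.241.
Revised power = Φ(δ − 2.241) + Φ(−δ − 2.241) = Φ(-0.714) + Φ(-3.769) = 0.2376 + 0.0001 = 0.2377.

Power ≈ 0.238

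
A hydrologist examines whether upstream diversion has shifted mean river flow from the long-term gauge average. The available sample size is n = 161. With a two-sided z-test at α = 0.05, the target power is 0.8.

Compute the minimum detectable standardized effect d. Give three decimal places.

Required noncentrality: δ = z_{0.025} + z_{0.20} = 1.960 + 0.842 = 2.802.
(The second rejection-region term Φ(−δ − z_{α/2}) is negligible and dropped.)
δ = d·√n ⇒ d = δ/√n = 2.802/√161 = 0.2208.

d ≈ 0.221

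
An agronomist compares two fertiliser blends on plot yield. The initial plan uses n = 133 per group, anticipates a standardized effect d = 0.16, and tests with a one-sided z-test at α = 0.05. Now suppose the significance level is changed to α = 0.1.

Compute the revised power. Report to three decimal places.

Power ≈ 0.509

δ = d·√(n/2) = 0.16 × √(133/2) = 1.3048 (unchanged). New critical value: z_{0.1} = 1.282.
Revised power = P(Z > 1.282 − δ) = Φ(0.023) = 0.5093.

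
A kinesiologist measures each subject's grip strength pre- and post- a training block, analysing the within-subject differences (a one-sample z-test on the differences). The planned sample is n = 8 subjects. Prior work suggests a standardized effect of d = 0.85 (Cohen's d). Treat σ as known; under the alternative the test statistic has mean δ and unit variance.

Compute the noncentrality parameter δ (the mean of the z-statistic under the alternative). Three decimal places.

δ ≈ 2.404

δ = d·√n = 0.85 × √8 = 2.4042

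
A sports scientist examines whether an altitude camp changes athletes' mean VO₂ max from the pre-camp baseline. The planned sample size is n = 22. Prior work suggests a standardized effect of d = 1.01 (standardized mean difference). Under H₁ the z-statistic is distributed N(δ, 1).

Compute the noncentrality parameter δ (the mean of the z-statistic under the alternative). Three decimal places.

δ ≈ 4.737

δ = d·√n = 1.01 × √22 = 4.7373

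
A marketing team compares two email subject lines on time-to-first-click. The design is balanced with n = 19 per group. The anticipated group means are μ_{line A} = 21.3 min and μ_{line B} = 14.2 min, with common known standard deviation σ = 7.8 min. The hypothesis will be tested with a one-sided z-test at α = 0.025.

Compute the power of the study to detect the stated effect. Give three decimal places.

Power ≈ 0.801

Standardized effect: d = |μ_{line A} − μ_{line B}| / σ = |21.3 − 14.2| / 7.8 = 0.9103
Noncentrality parameter: δ = d·√(n/2) = 0.9103 × √(19/2) = 2.8056
One-sided α = 0.025 → critical value z_{0.025} = 1.960.
Power = P(Z > 1.960 − δ) = Φ(0.846) = 0.8011.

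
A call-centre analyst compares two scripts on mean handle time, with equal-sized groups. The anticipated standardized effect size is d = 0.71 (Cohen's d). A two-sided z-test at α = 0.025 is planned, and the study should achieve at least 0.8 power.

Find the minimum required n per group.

n = 38 per group

Set Φ(δ − 2.241) = 0.8; then δ − 2.241 = Φ⁻¹(0.8) = 0.842, giving δ = 3.083.
(Ignoring the negligible lower-tail rejection probability gives the usual closed-form inversion.)
δ = d·√(n/2) ⇒ n = 2(δ/d)² = 2 × (3.083 / 0.71)² = 37.71.
Rounding up, n = 38 per group.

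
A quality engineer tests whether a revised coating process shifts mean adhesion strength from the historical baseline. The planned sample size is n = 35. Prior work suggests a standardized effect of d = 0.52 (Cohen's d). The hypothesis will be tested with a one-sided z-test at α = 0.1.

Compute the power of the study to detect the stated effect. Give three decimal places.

Noncentrality parameter: δ = d·√n = 0.52 × √35 = 3.0764
One-sided α = 0.1 → critical value z_{0.1} = 1.282.
Power = P(Z > 1.282 − δ) = Φ(1.795) = 0.9637.

Power ≈ 0.964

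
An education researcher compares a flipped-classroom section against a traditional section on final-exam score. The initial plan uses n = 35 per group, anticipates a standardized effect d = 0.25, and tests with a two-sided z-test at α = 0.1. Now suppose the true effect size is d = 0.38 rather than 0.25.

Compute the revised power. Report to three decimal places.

Power ≈ 0.479

With d = 0.38: δ = d·√(n/2) = 0.38 × √(35/2) = 1.5897. Critical value z_{0.05} = 1.645.
Revised power = Φ(δ − 1.645) + Φ(−δ − 1.645) = Φ(-0.055) + Φ(-3.235) = 0.4780 + 0.0006 = 0.4786.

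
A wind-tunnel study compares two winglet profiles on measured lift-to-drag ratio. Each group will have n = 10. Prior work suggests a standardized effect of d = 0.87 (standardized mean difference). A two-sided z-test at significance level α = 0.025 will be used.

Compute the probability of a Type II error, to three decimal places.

Noncentrality parameter: δ = d·√(n/2) = 0.87 × √(10/2) = 1.9454
Two-sided α = 0.025 → critical value z_{0.0125} = 2.241.
Power = Φ(δ − 2.241) + Φ(−δ − 2.241) = Φ(-0.296) + Φ(-4.187) = 0.3836 + 0.0000 = 0.3836.
Type II error: β = 1 − power = 1 − 0.3836 = 0.6164.

β ≈ 0.616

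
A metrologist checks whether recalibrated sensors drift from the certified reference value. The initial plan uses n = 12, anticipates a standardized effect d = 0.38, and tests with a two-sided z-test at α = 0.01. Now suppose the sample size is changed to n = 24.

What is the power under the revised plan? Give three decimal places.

With n = 24: δ = d·√n = 0.38 × √24 = 1.8616. Critical value z_{0.005} = 2.576.
Revised power = Φ(δ − 2.576) + Φ(−δ − 2.576) = Φ(-0.714) + Φ(-4.437) = 0.2375 + 0.0000 = 0.2376.

Power ≈ 0.238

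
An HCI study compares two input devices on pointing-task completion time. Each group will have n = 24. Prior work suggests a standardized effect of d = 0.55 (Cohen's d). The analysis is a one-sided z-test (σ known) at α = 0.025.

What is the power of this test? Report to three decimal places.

Noncentrality parameter: δ = d·√(n/2) = 0.55 × √(24/2) = 1.9053
Critical value for a one-sided test at α = 0.025: z_α = 1.960.
Power = P(Z > 1.960 − δ) = Φ(-0.055) = 0.4782.

Power ≈ 0.478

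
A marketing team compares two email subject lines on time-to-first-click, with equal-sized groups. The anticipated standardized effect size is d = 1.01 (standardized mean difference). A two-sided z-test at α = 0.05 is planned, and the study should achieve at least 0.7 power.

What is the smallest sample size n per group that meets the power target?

n = 13 per group

For power 0.7 need Φ(δ − z_{0.025}) = 0.7, so δ = z_{0.025} + z_{0.30} = 1.960 + 0.524 = 2.484.
(For δ > 0 the lower-tail rejection region contributes negligibly to power, so the one-term inversion is standard.)
δ = d·√(n/2) ⇒ n = 2(δ/d)² = 2 × (2.484 / 1.01)² = 12.10.
Round up to the next whole unit.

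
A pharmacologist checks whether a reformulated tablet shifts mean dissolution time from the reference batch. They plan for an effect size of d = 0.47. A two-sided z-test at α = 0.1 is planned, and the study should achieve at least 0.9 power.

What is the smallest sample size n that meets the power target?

Set Φ(δ − 1.645) = 0.9; then δ − 1.645 = Φ⁻¹(0.9) = 1.282, giving δ = 2.926.
(Ignoring the negligible lower-tail rejection probability gives the usual closed-form inversion.)
δ = d·√n ⇒ n = (δ/d)² = (2.926 / 0.47)² = 38.77.
Round up to the next whole unit.

n = 39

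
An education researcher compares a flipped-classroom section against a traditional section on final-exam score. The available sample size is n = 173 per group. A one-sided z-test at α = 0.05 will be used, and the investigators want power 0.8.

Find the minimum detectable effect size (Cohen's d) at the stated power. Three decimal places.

d ≈ 0.267

Required noncentrality: δ = z_{0.05} + z_{0.20} = 1.645 + 0.842 = 2.486.
δ = d·√(n/2) ⇒ d = δ/√(n/2) = 2.486/√(173/2) = 0.2673.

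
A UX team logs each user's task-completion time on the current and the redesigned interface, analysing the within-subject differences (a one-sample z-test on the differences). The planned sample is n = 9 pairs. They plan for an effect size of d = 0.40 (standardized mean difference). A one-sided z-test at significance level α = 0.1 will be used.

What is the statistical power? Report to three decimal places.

Power ≈ 0.468

Noncentrality parameter: δ = d·√n = 0.40 × √9 = 1.2000
Critical value for a one-sided test at α = 0.1: z_α = 1.282.
Power = Φ(δ − 1.282) = Φ(-0.082) = 0.4675.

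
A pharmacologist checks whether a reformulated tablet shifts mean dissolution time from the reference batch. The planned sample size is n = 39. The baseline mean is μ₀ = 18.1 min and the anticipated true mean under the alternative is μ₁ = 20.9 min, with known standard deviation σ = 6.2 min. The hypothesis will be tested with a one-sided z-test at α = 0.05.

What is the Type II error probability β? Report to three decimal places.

Standardized effect: d = |μ₁ − μ₀| / σ = |20.9 − 18.1| / 6.2 = 0.4516
Noncentrality parameter: δ = d·√n = 0.4516 × √39 = 2.8203
One-sided α = 0.05 → critical value z_{0.05} = 1.645.
Power = P(Z > 1.645 − δ) = Φ(1.175) = 0.8801.
Type II error: β = 1 − power = 1 − 0.8801 = 0.1199.

β ≈ 0.120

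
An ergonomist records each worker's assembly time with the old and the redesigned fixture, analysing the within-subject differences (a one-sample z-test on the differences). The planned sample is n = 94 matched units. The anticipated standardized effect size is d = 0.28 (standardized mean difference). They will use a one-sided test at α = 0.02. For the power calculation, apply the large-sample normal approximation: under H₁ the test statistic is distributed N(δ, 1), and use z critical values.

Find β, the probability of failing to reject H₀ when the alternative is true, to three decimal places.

β ≈ 0.254

Noncentrality parameter: δ = d·√n = 0.28 × √94 = 2.7147
One-sided α = 0.02 → critical value z_{0.02} = 2.054.
Power = P(Z > 2.054 − δ) = Φ(0.661) = 0.7457.
Type II error: β = 1 − power = 1 − 0.7457 = 0.2543.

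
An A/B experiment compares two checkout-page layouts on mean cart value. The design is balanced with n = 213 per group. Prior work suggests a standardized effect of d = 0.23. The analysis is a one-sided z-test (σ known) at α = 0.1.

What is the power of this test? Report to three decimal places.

Noncentrality parameter: δ = d·√(n/2) = 0.23 × √(213/2) = 2.3736
One-sided α = 0.1 → critical value z_{0.1} = 1.282.
Power = P(Z > 1.282 − δ) = Φ(1.092) = 0.8626.

Power ≈ 0.863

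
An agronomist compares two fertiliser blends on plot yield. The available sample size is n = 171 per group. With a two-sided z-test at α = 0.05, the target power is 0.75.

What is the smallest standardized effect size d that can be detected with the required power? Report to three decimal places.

d ≈ 0.285

Required noncentrality: δ = z_{0.025} + z_{0.25} = 1.960 + 0.674 = 2.634.
(The second rejection-region term Φ(−δ − z_{α/2}) is negligible and dropped.)
δ = d·√(n/2) ⇒ d = δ/√(n/2) = 2.634/√(171/2) = 0.2849.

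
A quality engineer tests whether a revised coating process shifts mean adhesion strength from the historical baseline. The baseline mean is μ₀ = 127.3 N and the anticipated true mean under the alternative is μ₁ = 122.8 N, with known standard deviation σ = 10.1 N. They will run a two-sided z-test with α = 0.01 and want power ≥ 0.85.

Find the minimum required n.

Standardized effect: d = |μ₁ − μ₀| / σ = |122.8 − 127.3| / 10.1 = 0.4455
Set Φ(δ − 2.576) = 0.85; then δ − 2.576 = Φ⁻¹(0.85) = 1.036, giving δ = 3.612.
(For δ > 0 the lower-tail rejection region contributes negligibly to power, so the one-term inversion is standard.)
δ = d·√n ⇒ n = (δ/d)² = (3.612 / 0.4455)² = 65.73.
Rounding up, n = 66.

n = 66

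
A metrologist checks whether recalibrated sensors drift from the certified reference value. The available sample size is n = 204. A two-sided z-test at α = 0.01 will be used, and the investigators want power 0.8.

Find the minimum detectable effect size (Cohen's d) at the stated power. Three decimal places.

d ≈ 0.239

Need Φ(δ − 2.576) = 0.8, so δ = 2.576 + 0.842 = 3.417.
(Lower-tail contribution to power is negligible for δ > 0.)
δ = d·√n ⇒ d = δ/√n = 3.417/√204 = 0.2393.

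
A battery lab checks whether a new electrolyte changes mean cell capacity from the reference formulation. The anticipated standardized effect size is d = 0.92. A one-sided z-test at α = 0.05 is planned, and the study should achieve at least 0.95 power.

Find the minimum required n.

n = 13

For power 0.95 need Φ(δ − z_{0.05}) = 0.95, so δ = z_{0.05} + z_{0.05} = 1.645 + 1.645 = 3.290.
δ = d·√n ⇒ n = (δ/d)² = (3.290 / 0.92)² = 12.79.
Rounding up, n = 13.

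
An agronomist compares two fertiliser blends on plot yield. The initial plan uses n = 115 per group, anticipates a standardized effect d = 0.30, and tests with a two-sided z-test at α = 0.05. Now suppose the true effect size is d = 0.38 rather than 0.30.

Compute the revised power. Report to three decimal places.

With d = 0.38: δ = d·√(n/2) = 0.38 × √(115/2) = 2.8815. Critical value z_{0.025} = 1.960.
Revised power = Φ(δ − 1.960) + Φ(−δ − 1.960) = Φ(0.922) + Φ(-4.841) = 0.8216 + 0.0000 = 0.8216.

Power ≈ 0.822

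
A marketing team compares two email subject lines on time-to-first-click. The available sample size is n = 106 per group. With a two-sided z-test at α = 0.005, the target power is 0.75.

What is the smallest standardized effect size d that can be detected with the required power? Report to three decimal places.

Required noncentrality: δ = z_{0.0025} + z_{0.25} = 2.807 + 0.674 = 3.482.
(Lower-tail contribution to power is negligible for δ > 0.)
δ = d·√(n/2) ⇒ d = δ/√(n/2) = 3.482/√(106/2) = 0.4782.

d ≈ 0.478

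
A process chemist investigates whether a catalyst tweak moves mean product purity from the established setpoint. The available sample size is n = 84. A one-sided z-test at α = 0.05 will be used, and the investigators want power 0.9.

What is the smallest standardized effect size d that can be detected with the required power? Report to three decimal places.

Need Φ(δ − 1.645) = 0.9, so δ = 1.645 + 1.282 = 2.926.
δ = d·√n ⇒ d = δ/√n = 2.926/√84 = 0.3193.

d ≈ 0.319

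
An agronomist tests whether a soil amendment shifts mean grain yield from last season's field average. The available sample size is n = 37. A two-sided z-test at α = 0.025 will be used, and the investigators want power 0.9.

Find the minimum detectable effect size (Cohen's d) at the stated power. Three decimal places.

Need Φ(δ − 2.241) = 0.9, so δ = 2.241 + 1.282 = 3.523.
(The second rejection-region term Φ(−δ − z_{α/2}) is negligible and dropped.)
δ = d·√n ⇒ d = δ/√n = 3.523/√37 = 0.5792.

d ≈ 0.579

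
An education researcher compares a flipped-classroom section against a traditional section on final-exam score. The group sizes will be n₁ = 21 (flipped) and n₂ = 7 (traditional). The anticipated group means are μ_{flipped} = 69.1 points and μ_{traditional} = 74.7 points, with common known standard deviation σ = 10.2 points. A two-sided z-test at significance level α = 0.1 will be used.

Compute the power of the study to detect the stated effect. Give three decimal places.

Standardized effect: d = |μ_{flipped} − μ_{traditional}| / σ = |69.1 − 74.7| / 10.2 = 0.5490
Noncentrality parameter: δ = d / √(1/n₁ + 1/n₂) = 0.5490 / √(1/21 + 1/7) = 1.2580
Two-sided α = 0.1 → critical value z_{0.05} = 1.645.
Power = Φ(δ − 1.645) + Φ(−δ − 1.645) = Φ(-0.387) + Φ(-2.903) = 0.3494 + 0.0018 = 0.3513.

Power ≈ 0.351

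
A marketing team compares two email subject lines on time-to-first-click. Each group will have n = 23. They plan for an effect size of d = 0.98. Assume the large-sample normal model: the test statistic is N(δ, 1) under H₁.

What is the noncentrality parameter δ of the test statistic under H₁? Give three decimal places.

The noncentrality parameter scales effect size by the design's sample-size factor: δ = d·√(n/2) = 0.98 × √(23/2) = 3.3233

δ ≈ 3.323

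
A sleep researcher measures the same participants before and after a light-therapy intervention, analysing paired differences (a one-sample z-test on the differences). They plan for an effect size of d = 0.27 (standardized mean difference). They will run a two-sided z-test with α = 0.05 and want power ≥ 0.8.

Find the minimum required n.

Set Φ(δ − 1.960) = 0.8; then δ − 1.960 = Φ⁻¹(0.8) = 0.842, giving δ = 2.802.
(For δ > 0 the lower-tail rejection region contributes negligibly to power, so the one-term inversion is standard.)
δ = d·√n ⇒ n = (δ/d)² = (2.802 / 0.27)² = 107.67.
Rounding up, n = 108.

n = 108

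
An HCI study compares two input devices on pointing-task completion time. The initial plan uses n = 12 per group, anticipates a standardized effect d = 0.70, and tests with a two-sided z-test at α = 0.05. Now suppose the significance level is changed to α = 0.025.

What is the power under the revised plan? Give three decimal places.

Power ≈ 0.299

δ = d·√(n/2) = 0.70 × √(12/2) = 1.7146 (unchanged). New critical value: z_{0.0125} = 2.241.
Revised power = Φ(δ − 2.241) + Φ(−δ − 2.241) = Φ(-0.527) + Φ(-3.956) = 0.2992 + 0.0000 = 0.2992.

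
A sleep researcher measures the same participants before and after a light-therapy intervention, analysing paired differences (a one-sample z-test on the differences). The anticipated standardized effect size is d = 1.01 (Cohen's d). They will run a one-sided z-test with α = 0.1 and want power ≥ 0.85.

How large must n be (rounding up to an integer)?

n = 6

For power 0.85 need Φ(δ − z_{0.1}) = 0.85, so δ = z_{0.1} + z_{0.15} = 1.282 + 1.036 = 2.318.
δ = d·√n ⇒ n = (δ/d)² = (2.318 / 1.01)² = 5.27.
Round up to the next whole unit.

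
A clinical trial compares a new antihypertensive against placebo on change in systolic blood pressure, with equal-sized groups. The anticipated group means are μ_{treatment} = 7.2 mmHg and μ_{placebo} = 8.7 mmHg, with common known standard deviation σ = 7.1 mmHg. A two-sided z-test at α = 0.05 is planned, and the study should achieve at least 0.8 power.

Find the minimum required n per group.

Standardized effect: d = |μ_{treatment} − μ_{placebo}| / σ = |7.2 − 8.7| / 7.1 = 0.2113
For power 0.8 need Φ(δ − z_{0.025}) = 0.8, so δ = z_{0.025} + z_{0.20} = 1.960 + 0.842 = 2.802.
(For δ > 0 the lower-tail rejection region contributes negligibly to power, so the one-term inversion is standard.)
δ = d·√(n/2) ⇒ n = 2(δ/d)² = 2 × (2.802 / 0.2113)² = 351.70.
Round up to the next whole unit.

n = 352 per group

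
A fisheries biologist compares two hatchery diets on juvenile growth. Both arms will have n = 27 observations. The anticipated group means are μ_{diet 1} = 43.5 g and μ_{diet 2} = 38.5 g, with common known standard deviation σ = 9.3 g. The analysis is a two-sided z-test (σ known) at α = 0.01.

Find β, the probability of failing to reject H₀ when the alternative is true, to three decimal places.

β ≈ 0.726

Standardized effect: d = |μ_{diet 1} − μ_{diet 2}| / σ = |43.5 − 38.5| / 9.3 = 0.5376
Noncentrality parameter: δ = d·√(n/2) = 0.5376 × √(27/2) = 1.9754
Critical value for a two-sided test at α = 0.01: z_{α/2} = 2.576.
Power = Φ(δ − 2.576) + Φ(−δ − 2.576) = Φ(-0.600) + Φ(-4.551) = 0.2741 + 0.0000 = 0.2741.
Type II error: β = 1 − power = 1 − 0.2741 = 0.7259.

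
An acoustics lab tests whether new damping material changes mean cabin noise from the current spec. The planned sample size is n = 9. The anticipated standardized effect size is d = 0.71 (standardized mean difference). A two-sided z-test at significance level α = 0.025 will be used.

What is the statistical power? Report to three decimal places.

Power ≈ 0.456

Noncentrality parameter: δ = d·√n = 0.71 × √9 = 2.1300
Critical value for a two-sided test at α = 0.025: z_{α/2} = 2.241.
Power = Φ(δ − 2.241) + Φ(−δ − 2.241) = Φ(-0.111) + Φ(-4.371) = 0.4556 + 0.0000 = 0.4557.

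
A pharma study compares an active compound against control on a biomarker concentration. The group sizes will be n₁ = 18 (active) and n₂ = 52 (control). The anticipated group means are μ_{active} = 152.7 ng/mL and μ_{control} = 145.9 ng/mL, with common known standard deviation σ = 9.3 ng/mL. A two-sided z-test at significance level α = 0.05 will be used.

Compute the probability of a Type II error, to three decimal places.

β ≈ 0.238

Standardized effect: d = |μ_{active} − μ_{control}| / σ = |152.7 − 145.9| / 9.3 = 0.7312
Noncentrality parameter: δ = d / √(1/n₁ + 1/n₂) = 0.7312 / √(1/18 + 1/52) = 2.6737
Critical value for a two-sided test at α = 0.05: z_{α/2} = 1.960.
Power = Φ(δ − 1.960) + Φ(−δ − 1.960) = Φ(0.714) + Φ(-4.634) = 0.7623 + 0.0000 = 0.7623.
Type II error: β = 1 − power = 1 − 0.7623 = 0.2377.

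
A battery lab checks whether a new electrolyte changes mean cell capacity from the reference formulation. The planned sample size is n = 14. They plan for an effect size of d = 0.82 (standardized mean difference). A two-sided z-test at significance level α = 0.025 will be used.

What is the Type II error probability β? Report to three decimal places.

β ≈ 0.204

Noncentrality parameter: δ = d·√n = 0.82 × √14 = 3.0682
Two-sided α = 0.025 → critical value z_{0.0125} = 2.241.
Power = Φ(δ − 2.241) + Φ(−δ − 2.241) = Φ(0.827) + Φ(-5.310) = 0.7958 + 0.0000 = 0.7958.
Type II error: β = 1 − power = 1 − 0.7958 = 0.2042.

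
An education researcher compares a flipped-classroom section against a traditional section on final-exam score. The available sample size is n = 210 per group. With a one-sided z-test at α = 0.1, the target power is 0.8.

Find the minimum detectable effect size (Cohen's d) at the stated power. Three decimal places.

Required noncentrality: δ = z_{0.1} + z_{0.20} = 1.282 + 0.842 = 2.123.
δ = d·√(n/2) ⇒ d = δ/√(n/2) = 2.123/√(210/2) = 0.2072.

d ≈ 0.207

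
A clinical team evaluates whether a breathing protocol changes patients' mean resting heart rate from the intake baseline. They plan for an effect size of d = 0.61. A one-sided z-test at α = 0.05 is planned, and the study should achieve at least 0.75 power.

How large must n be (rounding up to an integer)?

n = 15

For power 0.75 need Φ(δ − z_{0.05}) = 0.75, so δ = z_{0.05} + z_{0.25} = 1.645 + 0.674 = 2.319.
δ = d·√n ⇒ n = (δ/d)² = (2.319 / 0.61)² = 14.46.
Rounding up, n = 15.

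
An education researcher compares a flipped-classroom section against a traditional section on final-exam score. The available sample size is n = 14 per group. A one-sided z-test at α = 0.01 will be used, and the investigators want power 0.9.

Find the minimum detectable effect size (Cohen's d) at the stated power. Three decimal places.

d ≈ 1.364

Need Φ(δ − 2.326) = 0.9, so δ = 2.326 + 1.282 = 3.608.
δ = d·√(n/2) ⇒ d = δ/√(n/2) = 3.608/√(14/2) = 1.3637.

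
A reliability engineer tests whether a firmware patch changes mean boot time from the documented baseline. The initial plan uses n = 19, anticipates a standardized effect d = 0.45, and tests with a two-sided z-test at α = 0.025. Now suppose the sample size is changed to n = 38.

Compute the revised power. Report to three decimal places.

With n = 38: δ = d·√n = 0.45 × √38 = 2.7740. Critical value z_{0.0125} = 2.241.
Revised power = Φ(δ − 2.241) + Φ(−δ − 2.241) = Φ(0.533) + Φ(-5.015) = 0.7028 + 0.0000 = 0.7028.

Power ≈ 0.703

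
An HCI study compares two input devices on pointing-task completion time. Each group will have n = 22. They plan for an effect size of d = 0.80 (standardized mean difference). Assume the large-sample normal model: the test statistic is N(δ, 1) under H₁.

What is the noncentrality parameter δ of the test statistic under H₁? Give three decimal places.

δ ≈ 2.653

The noncentrality parameter scales effect size by the design's sample-size factor: δ = d·√(n/2) = 0.80 × √(22/2) = 2.6533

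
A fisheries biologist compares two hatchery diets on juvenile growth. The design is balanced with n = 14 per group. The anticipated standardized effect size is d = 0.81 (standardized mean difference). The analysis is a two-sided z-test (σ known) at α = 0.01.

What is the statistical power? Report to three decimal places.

Power ≈ 0.333

Noncentrality parameter: δ = d·√(n/2) = 0.81 × √(14/2) = 2.1431
Two-sided α = 0.01 → critical value z_{0.005} = 2.576.
Power = Φ(δ − 2.576) + Φ(−δ − 2.576) = Φ(-0.433) + Φ(-4.719) = 0.3326 + 0.0000 = 0.3326.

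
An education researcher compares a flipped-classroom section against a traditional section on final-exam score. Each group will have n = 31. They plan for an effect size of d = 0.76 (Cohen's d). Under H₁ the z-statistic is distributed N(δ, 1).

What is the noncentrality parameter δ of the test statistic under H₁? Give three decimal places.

δ = d·√(n/2) = 0.76 × √(31/2) = 2.9921

δ ≈ 2.992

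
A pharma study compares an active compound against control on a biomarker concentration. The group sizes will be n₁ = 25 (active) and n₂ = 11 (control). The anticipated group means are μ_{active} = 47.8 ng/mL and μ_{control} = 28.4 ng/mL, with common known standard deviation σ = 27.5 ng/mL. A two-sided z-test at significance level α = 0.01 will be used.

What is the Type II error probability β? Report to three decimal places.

Standardized effect: d = |μ_{active} − μ_{control}| / σ = |47.8 − 28.4| / 27.5 = 0.7055
Noncentrality parameter: δ = d / √(1/n₁ + 1/n₂) = 0.7055 / √(1/25 + 1/11) = 1.9498
Two-sided α = 0.01 → critical value z_{0.005} = 2.576.
Power = Φ(δ − 2.576) + Φ(−δ − 2.576) = Φ(-0.626) + Φ(-4.526) = 0.2656 + 0.0000 = 0.2656.
Type II error: β = 1 − power = 1 − 0.2656 = 0.7344.

β ≈ 0.734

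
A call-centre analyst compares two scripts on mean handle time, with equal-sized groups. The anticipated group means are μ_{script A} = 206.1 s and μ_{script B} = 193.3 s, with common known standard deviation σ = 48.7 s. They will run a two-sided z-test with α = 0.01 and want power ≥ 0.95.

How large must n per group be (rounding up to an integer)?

n = 516 per group

Standardized effect: d = |μ_{script A} − μ_{script B}| / σ = |206.1 − 193.3| / 48.7 = 0.2628
For power 0.95 need Φ(δ − z_{0.005}) = 0.95, so δ = z_{0.005} + z_{0.05} = 2.576 + 1.645 = 4.221.
(The Φ(−δ − z_{α/2}) term is vanishingly small for δ > 0 and is dropped in the standard sample-size formula.)
δ = d·√(n/2) ⇒ n = 2(δ/d)² = 2 × (4.221 / 0.2628)² = 515.74.
Round up to the next whole unit.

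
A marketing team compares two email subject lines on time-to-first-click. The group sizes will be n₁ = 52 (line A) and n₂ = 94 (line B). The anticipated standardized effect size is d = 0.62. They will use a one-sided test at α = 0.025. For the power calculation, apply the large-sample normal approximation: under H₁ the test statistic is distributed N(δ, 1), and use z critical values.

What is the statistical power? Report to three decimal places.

Noncentrality parameter: λ = d / √(1/n₁ + 1/n₂) = 0.62 / √(1/52 + 1/94) = 3.5874
One-sided α = 0.025 → critical value z_{0.025} = 1.960.
Power = P(Z > 1.960 − λ) = Φ(1.627) = 0.9482.

Power ≈ 0.948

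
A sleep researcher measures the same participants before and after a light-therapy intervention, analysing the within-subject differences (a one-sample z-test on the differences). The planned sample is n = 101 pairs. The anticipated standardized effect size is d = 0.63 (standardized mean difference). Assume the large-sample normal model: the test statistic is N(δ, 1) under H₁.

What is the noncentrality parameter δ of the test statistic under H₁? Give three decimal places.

δ ≈ 6.331

The noncentrality parameter scales effect size by the design's sample-size factor: δ = d·√n = 0.63 × √101 = 6.3314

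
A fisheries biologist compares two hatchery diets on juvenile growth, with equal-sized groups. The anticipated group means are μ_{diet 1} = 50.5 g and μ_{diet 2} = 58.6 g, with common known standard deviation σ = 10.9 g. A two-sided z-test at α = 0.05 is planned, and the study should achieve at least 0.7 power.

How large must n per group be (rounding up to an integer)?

n = 23 per group

Standardized effect: d = |μ_{diet 1} − μ_{diet 2}| / σ = |50.5 − 58.6| / 10.9 = 0.7431
Set Φ(δ − 1.960) = 0.7; then δ − 1.960 = Φ⁻¹(0.7) = 0.524, giving δ = 2.484.
(The Φ(−δ − z_{α/2}) term is vanishingly small for δ > 0 and is dropped in the standard sample-size formula.)
δ = d·√(n/2) ⇒ n = 2(δ/d)² = 2 × (2.484 / 0.7431)² = 22.35.
Rounding up, n = 23 per group.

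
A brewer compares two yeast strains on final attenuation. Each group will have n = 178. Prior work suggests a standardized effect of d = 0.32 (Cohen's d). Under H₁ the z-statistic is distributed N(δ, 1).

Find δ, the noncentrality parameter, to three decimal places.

δ ≈ 3.019

δ = d·√(n/2) = 0.32 × √(178/2) = 3.0189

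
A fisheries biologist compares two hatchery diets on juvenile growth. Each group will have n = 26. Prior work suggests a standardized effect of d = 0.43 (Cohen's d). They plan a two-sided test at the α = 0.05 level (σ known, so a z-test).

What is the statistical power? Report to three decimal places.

Power ≈ 0.341

Noncentrality parameter: δ = d·√(n/2) = 0.43 × √(26/2) = 1.5504
Two-sided α = 0.05 → critical value z_{0.025} = 1.960.
Power = Φ(δ − 1.960) + Φ(−δ − 1.960) = Φ(-0.410) + Φ(-3.510) = 0.3411 + 0.0002 = 0.3413.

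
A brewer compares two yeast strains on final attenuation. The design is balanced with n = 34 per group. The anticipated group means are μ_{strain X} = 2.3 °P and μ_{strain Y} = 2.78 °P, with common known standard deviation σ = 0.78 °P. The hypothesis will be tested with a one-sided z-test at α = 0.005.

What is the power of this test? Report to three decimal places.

Power ≈ 0.485

Standardized effect: d = |μ_{strain X} − μ_{strain Y}| / σ = |2.3 − 2.78| / 0.78 = 0.6154
Noncentrality parameter: δ = d·√(n/2) = 0.6154 × √(34/2) = 2.5373
Critical value for a one-sided test at α = 0.005: z_α = 2.576.
Power = P(Z > 2.576 − δ) = Φ(-0.039) = 0.4846.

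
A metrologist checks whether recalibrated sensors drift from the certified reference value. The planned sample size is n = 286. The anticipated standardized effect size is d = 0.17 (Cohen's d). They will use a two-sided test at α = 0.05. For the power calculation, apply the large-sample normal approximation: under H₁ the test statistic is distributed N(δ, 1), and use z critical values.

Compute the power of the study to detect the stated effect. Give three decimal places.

Noncentrality parameter: δ = d·√n = 0.17 × √286 = 2.8750
Two-sided α = 0.05 → critical value z_{0.025} = 1.960.
Power = Φ(δ − 1.960) + Φ(−δ − 1.960) = Φ(0.915) + Φ(-4.835) = 0.8199 + 0.0000 = 0.8199.

Power ≈ 0.820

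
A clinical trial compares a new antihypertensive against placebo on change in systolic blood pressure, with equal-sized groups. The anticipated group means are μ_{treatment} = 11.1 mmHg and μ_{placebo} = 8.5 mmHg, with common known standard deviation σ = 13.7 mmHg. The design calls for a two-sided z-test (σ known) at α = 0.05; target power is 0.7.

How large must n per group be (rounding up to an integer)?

n = 343 per group

Standardized effect: d = |μ_{treatment} − μ_{placebo}| / σ = |11.1 − 8.5| / 13.7 = 0.1898
Set Φ(δ − 1.960) = 0.7; then δ − 1.960 = Φ⁻¹(0.7) = 0.524, giving δ = 2.484.
(Ignoring the negligible lower-tail rejection probability gives the usual closed-form inversion.)
δ = d·√(n/2) ⇒ n = 2(δ/d)² = 2 × (2.484 / 0.1898)² = 342.73.
Round up to the next whole unit.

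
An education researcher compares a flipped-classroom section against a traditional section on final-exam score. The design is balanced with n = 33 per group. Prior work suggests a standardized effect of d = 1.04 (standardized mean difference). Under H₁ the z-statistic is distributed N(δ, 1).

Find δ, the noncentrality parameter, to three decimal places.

δ = d·√(n/2) = 1.04 × √(33/2) = 4.2245

δ ≈ 4.224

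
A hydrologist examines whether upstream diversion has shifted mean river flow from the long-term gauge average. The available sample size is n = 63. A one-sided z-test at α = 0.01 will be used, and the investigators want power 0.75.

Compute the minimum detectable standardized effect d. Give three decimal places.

Need Φ(δ − 2.326) = 0.75, so δ = 2.326 + 0.674 = 3.001.
δ = d·√n ⇒ d = δ/√n = 3.001/√63 = 0.3781.

d ≈ 0.378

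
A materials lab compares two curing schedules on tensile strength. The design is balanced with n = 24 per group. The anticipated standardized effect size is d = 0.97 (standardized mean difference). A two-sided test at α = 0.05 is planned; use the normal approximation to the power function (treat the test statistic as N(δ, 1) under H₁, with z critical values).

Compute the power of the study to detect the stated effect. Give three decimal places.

Power ≈ 0.919

Noncentrality parameter: δ = d·√(n/2) = 0.97 × √(24/2) = 3.3602
Two-sided α = 0.05 → critical value z_{0.025} = 1.960.
Power = Φ(δ − 1.960) + Φ(−δ − 1.960) = Φ(1.400) + Φ(-5.320) = 0.9193 + 0.0000 = 0.9193.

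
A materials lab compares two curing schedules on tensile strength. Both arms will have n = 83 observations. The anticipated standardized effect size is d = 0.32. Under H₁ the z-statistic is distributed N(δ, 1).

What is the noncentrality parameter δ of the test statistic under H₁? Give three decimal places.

δ ≈ 2.061

The noncentrality parameter scales effect size by the design's sample-size factor: δ = d·√(n/2) = 0.32 × √(83/2) = 2.0615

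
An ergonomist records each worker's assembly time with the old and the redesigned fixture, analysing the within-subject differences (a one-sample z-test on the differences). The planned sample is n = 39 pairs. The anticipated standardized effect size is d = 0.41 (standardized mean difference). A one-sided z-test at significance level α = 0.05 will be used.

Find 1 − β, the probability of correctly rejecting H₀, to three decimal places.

Power ≈ 0.820

Noncentrality parameter: δ = d·√n = 0.41 × √39 = 2.5604
Critical value for a one-sided test at α = 0.05: z_α = 1.645.
Power = Φ(δ − 1.645) = Φ(0.916) = 0.8201.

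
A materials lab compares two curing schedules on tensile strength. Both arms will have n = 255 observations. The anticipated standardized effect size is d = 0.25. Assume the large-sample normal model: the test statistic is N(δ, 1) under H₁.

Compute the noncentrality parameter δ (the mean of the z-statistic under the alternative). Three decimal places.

The noncentrality parameter scales effect size by the design's sample-size factor: δ = d·√(n/2) = 0.25 × √(255/2) = 2.8229

δ ≈ 2.823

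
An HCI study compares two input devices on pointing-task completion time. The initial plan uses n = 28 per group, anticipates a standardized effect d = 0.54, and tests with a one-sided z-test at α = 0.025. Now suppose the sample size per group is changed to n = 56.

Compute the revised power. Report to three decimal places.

Power ≈ 0.815

With n = 56 per group: δ = d·√(n/2) = 0.54 × √(56/2) = 2.8574. Critical value z_{0.025} = 1.960.
Revised power = P(Z > 1.960 − δ) = Φ(0.897) = 0.8153.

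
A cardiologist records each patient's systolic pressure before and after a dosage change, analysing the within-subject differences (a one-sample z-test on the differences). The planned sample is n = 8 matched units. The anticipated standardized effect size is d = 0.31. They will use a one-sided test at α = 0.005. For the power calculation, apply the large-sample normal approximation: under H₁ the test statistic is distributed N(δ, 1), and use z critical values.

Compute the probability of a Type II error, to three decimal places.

β ≈ 0.955

Noncentrality parameter: δ = d·√n = 0.31 × √8 = 0.8768
Critical value for a one-sided test at α = 0.005: z_α = 2.576.
Power = P(Z > 2.576 − δ) = Φ(-1.699) = 0.0447.
Type II error: β = 1 − power = 1 − 0.0447 = 0.9553.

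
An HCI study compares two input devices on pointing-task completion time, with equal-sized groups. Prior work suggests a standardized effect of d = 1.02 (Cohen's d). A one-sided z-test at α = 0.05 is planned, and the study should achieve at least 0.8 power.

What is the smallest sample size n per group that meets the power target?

n = 12 per group

For power 0.8 need Φ(δ − z_{0.05}) = 0.8, so δ = z_{0.05} + z_{0.20} = 1.645 + 0.842 = 2.486.
δ = d·√(n/2) ⇒ n = 2(δ/d)² = 2 × (2.486 / 1.02)² = 11.88.
Rounding up, n = 12 per group.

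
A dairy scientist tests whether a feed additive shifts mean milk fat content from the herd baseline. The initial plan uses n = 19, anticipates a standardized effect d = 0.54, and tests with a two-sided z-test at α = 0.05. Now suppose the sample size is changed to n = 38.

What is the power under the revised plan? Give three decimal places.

Power ≈ 0.914

With n = 38: δ = d·√n = 0.54 × √38 = 3.3288. Critical value z_{0.025} = 1.960.
Revised power = Φ(δ − 1.960) + Φ(−δ − 1.960) = Φ(1.369) + Φ(-5.289) = 0.9145 + 0.0000 = 0.9145.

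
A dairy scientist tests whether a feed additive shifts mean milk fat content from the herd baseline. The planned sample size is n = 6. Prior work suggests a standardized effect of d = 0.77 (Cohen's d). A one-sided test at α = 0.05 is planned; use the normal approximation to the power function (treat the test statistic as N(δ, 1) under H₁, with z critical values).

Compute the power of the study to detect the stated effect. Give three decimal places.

Power ≈ 0.595

Noncentrality parameter: δ = d·√n = 0.77 × √6 = 1.8861
One-sided α = 0.05 → critical value z_{0.05} = 1.645.
Power = Φ(δ − 1.645) = Φ(0.241) = 0.5953.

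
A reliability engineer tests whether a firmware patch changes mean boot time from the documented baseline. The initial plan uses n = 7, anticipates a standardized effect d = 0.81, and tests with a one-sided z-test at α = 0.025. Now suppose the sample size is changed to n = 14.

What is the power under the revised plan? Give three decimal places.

With n = 14: δ = d·√n = 0.81 × √14 = 3.0307. Critical value z_{0.025} = 1.960.
Revised power = P(Z > 1.960 − δ) = Φ(1.071) = 0.8579.

Power ≈ 0.858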